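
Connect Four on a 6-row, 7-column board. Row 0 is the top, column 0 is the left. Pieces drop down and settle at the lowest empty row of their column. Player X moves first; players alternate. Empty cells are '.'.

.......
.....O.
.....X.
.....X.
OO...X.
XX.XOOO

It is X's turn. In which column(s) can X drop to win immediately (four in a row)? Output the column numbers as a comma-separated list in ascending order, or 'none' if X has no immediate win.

col 0: drop X → no win
col 1: drop X → no win
col 2: drop X → WIN!
col 3: drop X → no win
col 4: drop X → no win
col 5: drop X → no win
col 6: drop X → no win

Answer: 2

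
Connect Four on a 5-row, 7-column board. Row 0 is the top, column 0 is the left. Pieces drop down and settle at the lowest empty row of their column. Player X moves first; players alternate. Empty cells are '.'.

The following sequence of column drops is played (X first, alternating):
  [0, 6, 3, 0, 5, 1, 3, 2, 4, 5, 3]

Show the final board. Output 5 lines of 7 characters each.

Move 1: X drops in col 0, lands at row 4
Move 2: O drops in col 6, lands at row 4
Move 3: X drops in col 3, lands at row 4
Move 4: O drops in col 0, lands at row 3
Move 5: X drops in col 5, lands at row 4
Move 6: O drops in col 1, lands at row 4
Move 7: X drops in col 3, lands at row 3
Move 8: O drops in col 2, lands at row 4
Move 9: X drops in col 4, lands at row 4
Move 10: O drops in col 5, lands at row 3
Move 11: X drops in col 3, lands at row 2

Answer: .......
.......
...X...
O..X.O.
XOOXXXO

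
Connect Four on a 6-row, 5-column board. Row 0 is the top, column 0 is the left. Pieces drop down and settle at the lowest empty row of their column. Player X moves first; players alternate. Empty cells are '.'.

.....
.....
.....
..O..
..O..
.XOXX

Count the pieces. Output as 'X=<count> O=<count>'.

X=3 O=3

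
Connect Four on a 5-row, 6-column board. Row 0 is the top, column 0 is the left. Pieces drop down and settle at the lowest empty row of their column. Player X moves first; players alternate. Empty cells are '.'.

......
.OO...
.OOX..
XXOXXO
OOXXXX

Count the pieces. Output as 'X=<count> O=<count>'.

X=9 O=8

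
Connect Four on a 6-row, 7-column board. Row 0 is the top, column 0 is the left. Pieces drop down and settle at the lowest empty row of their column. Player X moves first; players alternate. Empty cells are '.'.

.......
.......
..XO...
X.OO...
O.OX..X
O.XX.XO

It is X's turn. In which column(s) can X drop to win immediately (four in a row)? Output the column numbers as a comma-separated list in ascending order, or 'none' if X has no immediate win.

col 0: drop X → no win
col 1: drop X → no win
col 2: drop X → no win
col 3: drop X → no win
col 4: drop X → WIN!
col 5: drop X → no win
col 6: drop X → no win

Answer: 4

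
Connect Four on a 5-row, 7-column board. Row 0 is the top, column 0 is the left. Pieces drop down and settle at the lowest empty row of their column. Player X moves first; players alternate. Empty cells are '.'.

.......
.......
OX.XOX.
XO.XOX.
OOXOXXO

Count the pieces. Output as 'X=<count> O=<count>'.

X=9 O=8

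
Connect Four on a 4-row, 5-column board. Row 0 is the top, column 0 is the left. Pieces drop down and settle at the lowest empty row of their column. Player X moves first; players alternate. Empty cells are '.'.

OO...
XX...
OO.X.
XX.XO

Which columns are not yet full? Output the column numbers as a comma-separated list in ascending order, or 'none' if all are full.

col 0: top cell = 'O' → FULL
col 1: top cell = 'O' → FULL
col 2: top cell = '.' → open
col 3: top cell = '.' → open
col 4: top cell = '.' → open

Answer: 2,3,4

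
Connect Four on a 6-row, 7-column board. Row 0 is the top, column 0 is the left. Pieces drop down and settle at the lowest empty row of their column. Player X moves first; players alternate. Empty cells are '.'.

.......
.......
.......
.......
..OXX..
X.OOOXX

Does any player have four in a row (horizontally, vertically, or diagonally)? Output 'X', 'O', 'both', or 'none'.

none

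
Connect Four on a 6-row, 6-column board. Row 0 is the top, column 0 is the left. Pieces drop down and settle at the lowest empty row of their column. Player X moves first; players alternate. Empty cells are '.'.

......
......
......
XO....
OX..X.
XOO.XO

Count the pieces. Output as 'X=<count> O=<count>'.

X=5 O=5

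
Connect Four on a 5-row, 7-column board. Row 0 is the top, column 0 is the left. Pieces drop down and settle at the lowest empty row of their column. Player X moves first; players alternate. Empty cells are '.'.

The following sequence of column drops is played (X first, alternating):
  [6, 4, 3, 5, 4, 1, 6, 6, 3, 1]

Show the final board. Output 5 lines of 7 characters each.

Move 1: X drops in col 6, lands at row 4
Move 2: O drops in col 4, lands at row 4
Move 3: X drops in col 3, lands at row 4
Move 4: O drops in col 5, lands at row 4
Move 5: X drops in col 4, lands at row 3
Move 6: O drops in col 1, lands at row 4
Move 7: X drops in col 6, lands at row 3
Move 8: O drops in col 6, lands at row 2
Move 9: X drops in col 3, lands at row 3
Move 10: O drops in col 1, lands at row 3

Answer: .......
.......
......O
.O.XX.X
.O.XOOX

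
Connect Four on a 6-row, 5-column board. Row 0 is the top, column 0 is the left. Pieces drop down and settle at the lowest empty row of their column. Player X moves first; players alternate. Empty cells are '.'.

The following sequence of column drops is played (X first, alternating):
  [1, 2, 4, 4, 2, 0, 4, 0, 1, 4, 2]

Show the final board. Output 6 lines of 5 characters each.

Answer: .....
.....
....O
..X.X
OXX.O
OXO.X

Derivation:
Move 1: X drops in col 1, lands at row 5
Move 2: O drops in col 2, lands at row 5
Move 3: X drops in col 4, lands at row 5
Move 4: O drops in col 4, lands at row 4
Move 5: X drops in col 2, lands at row 4
Move 6: O drops in col 0, lands at row 5
Move 7: X drops in col 4, lands at row 3
Move 8: O drops in col 0, lands at row 4
Move 9: X drops in col 1, lands at row 4
Move 10: O drops in col 4, lands at row 2
Move 11: X drops in col 2, lands at row 3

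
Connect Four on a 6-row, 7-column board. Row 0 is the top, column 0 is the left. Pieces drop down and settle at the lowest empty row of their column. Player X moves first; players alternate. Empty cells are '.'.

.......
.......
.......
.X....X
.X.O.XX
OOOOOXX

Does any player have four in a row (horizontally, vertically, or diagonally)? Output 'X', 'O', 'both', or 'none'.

O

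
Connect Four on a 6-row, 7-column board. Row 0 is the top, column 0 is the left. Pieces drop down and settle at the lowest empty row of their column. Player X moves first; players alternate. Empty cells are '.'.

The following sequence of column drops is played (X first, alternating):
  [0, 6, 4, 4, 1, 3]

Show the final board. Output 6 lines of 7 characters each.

Move 1: X drops in col 0, lands at row 5
Move 2: O drops in col 6, lands at row 5
Move 3: X drops in col 4, lands at row 5
Move 4: O drops in col 4, lands at row 4
Move 5: X drops in col 1, lands at row 5
Move 6: O drops in col 3, lands at row 5

Answer: .......
.......
.......
.......
....O..
XX.OX.O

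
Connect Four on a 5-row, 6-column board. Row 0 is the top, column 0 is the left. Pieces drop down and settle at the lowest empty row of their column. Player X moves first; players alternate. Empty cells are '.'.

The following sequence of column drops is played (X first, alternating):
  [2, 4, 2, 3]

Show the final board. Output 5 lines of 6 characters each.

Move 1: X drops in col 2, lands at row 4
Move 2: O drops in col 4, lands at row 4
Move 3: X drops in col 2, lands at row 3
Move 4: O drops in col 3, lands at row 4

Answer: ......
......
......
..X...
..XOO.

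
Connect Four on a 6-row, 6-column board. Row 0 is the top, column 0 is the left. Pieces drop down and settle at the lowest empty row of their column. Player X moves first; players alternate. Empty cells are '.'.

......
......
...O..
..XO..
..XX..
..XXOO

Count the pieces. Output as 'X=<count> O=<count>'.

X=5 O=4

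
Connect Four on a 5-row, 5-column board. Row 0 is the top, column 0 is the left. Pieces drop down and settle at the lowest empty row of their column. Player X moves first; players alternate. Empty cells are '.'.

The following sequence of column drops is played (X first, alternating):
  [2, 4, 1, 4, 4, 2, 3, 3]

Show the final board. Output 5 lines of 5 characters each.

Move 1: X drops in col 2, lands at row 4
Move 2: O drops in col 4, lands at row 4
Move 3: X drops in col 1, lands at row 4
Move 4: O drops in col 4, lands at row 3
Move 5: X drops in col 4, lands at row 2
Move 6: O drops in col 2, lands at row 3
Move 7: X drops in col 3, lands at row 4
Move 8: O drops in col 3, lands at row 3

Answer: .....
.....
....X
..OOO
.XXXO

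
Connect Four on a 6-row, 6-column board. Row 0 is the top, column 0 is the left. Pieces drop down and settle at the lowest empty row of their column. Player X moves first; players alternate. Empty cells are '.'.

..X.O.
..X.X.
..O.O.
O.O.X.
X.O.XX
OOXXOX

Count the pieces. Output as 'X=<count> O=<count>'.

X=10 O=9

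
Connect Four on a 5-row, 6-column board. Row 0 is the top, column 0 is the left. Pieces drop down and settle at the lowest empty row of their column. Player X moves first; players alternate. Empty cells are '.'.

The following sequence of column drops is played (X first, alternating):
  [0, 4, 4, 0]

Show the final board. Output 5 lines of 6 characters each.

Move 1: X drops in col 0, lands at row 4
Move 2: O drops in col 4, lands at row 4
Move 3: X drops in col 4, lands at row 3
Move 4: O drops in col 0, lands at row 3

Answer: ......
......
......
O...X.
X...O.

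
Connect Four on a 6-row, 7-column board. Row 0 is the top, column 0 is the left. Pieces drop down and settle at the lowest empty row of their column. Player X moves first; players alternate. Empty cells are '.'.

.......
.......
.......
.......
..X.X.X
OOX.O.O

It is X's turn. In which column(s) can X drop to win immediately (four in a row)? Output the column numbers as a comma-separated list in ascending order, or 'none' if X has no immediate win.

Answer: none

Derivation:
col 0: drop X → no win
col 1: drop X → no win
col 2: drop X → no win
col 3: drop X → no win
col 4: drop X → no win
col 5: drop X → no win
col 6: drop X → no win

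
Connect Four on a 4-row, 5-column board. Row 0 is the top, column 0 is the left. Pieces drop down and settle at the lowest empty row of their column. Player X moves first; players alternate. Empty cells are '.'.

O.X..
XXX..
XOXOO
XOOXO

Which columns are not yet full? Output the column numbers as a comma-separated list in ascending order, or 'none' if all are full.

col 0: top cell = 'O' → FULL
col 1: top cell = '.' → open
col 2: top cell = 'X' → FULL
col 3: top cell = '.' → open
col 4: top cell = '.' → open

Answer: 1,3,4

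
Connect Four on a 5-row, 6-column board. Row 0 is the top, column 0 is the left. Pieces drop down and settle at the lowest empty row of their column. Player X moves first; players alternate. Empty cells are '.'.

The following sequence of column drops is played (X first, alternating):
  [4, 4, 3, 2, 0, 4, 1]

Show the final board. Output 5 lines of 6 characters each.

Answer: ......
......
....O.
....O.
XXOXX.

Derivation:
Move 1: X drops in col 4, lands at row 4
Move 2: O drops in col 4, lands at row 3
Move 3: X drops in col 3, lands at row 4
Move 4: O drops in col 2, lands at row 4
Move 5: X drops in col 0, lands at row 4
Move 6: O drops in col 4, lands at row 2
Move 7: X drops in col 1, lands at row 4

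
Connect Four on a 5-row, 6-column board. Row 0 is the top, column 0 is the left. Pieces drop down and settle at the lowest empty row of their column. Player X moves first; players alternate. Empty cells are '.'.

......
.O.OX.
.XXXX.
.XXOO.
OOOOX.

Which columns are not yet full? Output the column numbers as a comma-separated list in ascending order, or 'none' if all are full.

Answer: 0,1,2,3,4,5

Derivation:
col 0: top cell = '.' → open
col 1: top cell = '.' → open
col 2: top cell = '.' → open
col 3: top cell = '.' → open
col 4: top cell = '.' → open
col 5: top cell = '.' → open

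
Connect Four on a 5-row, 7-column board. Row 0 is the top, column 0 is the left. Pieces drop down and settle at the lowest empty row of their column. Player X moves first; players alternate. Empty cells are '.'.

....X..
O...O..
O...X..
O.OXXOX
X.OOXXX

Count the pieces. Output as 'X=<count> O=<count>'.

X=9 O=8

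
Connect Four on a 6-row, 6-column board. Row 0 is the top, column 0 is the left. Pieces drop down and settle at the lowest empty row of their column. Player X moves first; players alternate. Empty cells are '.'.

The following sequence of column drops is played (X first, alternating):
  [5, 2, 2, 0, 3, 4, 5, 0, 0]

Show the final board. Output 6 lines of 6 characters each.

Move 1: X drops in col 5, lands at row 5
Move 2: O drops in col 2, lands at row 5
Move 3: X drops in col 2, lands at row 4
Move 4: O drops in col 0, lands at row 5
Move 5: X drops in col 3, lands at row 5
Move 6: O drops in col 4, lands at row 5
Move 7: X drops in col 5, lands at row 4
Move 8: O drops in col 0, lands at row 4
Move 9: X drops in col 0, lands at row 3

Answer: ......
......
......
X.....
O.X..X
O.OXOX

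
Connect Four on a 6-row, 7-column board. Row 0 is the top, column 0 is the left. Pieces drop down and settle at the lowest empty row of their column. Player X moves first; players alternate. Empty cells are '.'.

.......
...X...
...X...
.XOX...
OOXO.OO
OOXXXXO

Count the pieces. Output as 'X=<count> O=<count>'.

X=9 O=9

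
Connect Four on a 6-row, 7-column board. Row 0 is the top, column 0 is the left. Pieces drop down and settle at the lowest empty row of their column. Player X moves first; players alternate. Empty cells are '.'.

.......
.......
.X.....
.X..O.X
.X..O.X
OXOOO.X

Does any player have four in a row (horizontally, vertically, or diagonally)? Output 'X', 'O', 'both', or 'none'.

X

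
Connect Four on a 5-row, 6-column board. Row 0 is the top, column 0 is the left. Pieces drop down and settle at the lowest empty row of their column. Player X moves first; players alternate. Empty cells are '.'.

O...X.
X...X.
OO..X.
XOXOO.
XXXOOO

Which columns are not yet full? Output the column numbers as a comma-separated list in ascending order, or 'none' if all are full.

Answer: 1,2,3,5

Derivation:
col 0: top cell = 'O' → FULL
col 1: top cell = '.' → open
col 2: top cell = '.' → open
col 3: top cell = '.' → open
col 4: top cell = 'X' → FULL
col 5: top cell = '.' → open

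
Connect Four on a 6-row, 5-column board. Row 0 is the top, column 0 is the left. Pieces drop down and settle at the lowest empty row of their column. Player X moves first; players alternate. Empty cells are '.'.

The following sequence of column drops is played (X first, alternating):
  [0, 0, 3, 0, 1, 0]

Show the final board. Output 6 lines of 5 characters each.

Move 1: X drops in col 0, lands at row 5
Move 2: O drops in col 0, lands at row 4
Move 3: X drops in col 3, lands at row 5
Move 4: O drops in col 0, lands at row 3
Move 5: X drops in col 1, lands at row 5
Move 6: O drops in col 0, lands at row 2

Answer: .....
.....
O....
O....
O....
XX.X.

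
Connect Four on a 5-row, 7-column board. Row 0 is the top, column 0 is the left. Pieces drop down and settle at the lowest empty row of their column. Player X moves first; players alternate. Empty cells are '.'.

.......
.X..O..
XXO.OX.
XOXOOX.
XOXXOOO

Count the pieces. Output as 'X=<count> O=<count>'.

X=10 O=10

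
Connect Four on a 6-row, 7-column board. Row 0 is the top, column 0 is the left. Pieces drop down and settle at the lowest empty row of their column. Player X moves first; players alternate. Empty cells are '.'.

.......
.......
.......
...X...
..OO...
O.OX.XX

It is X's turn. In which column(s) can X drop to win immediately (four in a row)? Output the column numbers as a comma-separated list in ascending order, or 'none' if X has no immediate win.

Answer: 4

Derivation:
col 0: drop X → no win
col 1: drop X → no win
col 2: drop X → no win
col 3: drop X → no win
col 4: drop X → WIN!
col 5: drop X → no win
col 6: drop X → no win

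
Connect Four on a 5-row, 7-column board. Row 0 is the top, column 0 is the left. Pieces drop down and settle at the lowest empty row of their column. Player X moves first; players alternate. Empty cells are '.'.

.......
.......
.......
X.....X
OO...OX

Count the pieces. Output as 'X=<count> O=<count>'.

X=3 O=3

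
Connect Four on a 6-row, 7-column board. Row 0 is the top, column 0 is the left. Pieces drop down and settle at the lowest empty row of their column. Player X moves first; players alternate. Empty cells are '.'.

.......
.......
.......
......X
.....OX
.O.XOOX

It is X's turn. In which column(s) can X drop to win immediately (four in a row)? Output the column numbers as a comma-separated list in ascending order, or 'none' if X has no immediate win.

Answer: 6

Derivation:
col 0: drop X → no win
col 1: drop X → no win
col 2: drop X → no win
col 3: drop X → no win
col 4: drop X → no win
col 5: drop X → no win
col 6: drop X → WIN!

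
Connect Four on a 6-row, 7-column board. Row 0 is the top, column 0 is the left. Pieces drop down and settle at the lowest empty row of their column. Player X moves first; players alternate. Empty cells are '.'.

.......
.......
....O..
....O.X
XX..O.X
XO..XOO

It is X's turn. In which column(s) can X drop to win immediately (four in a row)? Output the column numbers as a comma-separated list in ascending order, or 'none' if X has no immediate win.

Answer: none

Derivation:
col 0: drop X → no win
col 1: drop X → no win
col 2: drop X → no win
col 3: drop X → no win
col 4: drop X → no win
col 5: drop X → no win
col 6: drop X → no win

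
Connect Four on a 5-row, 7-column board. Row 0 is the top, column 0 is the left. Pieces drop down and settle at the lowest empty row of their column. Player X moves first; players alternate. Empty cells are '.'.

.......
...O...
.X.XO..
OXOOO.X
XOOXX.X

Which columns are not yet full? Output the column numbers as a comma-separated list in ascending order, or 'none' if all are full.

col 0: top cell = '.' → open
col 1: top cell = '.' → open
col 2: top cell = '.' → open
col 3: top cell = '.' → open
col 4: top cell = '.' → open
col 5: top cell = '.' → open
col 6: top cell = '.' → open

Answer: 0,1,2,3,4,5,6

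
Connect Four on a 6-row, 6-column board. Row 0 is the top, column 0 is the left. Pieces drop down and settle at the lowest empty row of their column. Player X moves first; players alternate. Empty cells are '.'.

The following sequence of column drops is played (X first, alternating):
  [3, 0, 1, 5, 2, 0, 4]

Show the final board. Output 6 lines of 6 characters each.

Move 1: X drops in col 3, lands at row 5
Move 2: O drops in col 0, lands at row 5
Move 3: X drops in col 1, lands at row 5
Move 4: O drops in col 5, lands at row 5
Move 5: X drops in col 2, lands at row 5
Move 6: O drops in col 0, lands at row 4
Move 7: X drops in col 4, lands at row 5

Answer: ......
......
......
......
O.....
OXXXXO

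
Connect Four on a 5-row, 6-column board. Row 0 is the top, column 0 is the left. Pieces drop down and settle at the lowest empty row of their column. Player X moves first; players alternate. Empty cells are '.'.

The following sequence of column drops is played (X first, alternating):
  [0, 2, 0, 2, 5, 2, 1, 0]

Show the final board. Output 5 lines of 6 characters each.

Move 1: X drops in col 0, lands at row 4
Move 2: O drops in col 2, lands at row 4
Move 3: X drops in col 0, lands at row 3
Move 4: O drops in col 2, lands at row 3
Move 5: X drops in col 5, lands at row 4
Move 6: O drops in col 2, lands at row 2
Move 7: X drops in col 1, lands at row 4
Move 8: O drops in col 0, lands at row 2

Answer: ......
......
O.O...
X.O...
XXO..X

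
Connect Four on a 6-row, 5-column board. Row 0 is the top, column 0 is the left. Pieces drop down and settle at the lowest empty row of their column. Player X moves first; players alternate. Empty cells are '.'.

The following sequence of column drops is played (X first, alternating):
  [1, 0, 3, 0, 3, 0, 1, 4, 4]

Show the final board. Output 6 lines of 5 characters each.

Move 1: X drops in col 1, lands at row 5
Move 2: O drops in col 0, lands at row 5
Move 3: X drops in col 3, lands at row 5
Move 4: O drops in col 0, lands at row 4
Move 5: X drops in col 3, lands at row 4
Move 6: O drops in col 0, lands at row 3
Move 7: X drops in col 1, lands at row 4
Move 8: O drops in col 4, lands at row 5
Move 9: X drops in col 4, lands at row 4

Answer: .....
.....
.....
O....
OX.XX
OX.XO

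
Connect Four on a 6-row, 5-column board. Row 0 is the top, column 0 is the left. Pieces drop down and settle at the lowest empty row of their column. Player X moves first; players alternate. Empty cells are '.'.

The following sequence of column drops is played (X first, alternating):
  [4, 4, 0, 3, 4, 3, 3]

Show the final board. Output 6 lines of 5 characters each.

Answer: .....
.....
.....
...XX
...OO
X..OX

Derivation:
Move 1: X drops in col 4, lands at row 5
Move 2: O drops in col 4, lands at row 4
Move 3: X drops in col 0, lands at row 5
Move 4: O drops in col 3, lands at row 5
Move 5: X drops in col 4, lands at row 3
Move 6: O drops in col 3, lands at row 4
Move 7: X drops in col 3, lands at row 3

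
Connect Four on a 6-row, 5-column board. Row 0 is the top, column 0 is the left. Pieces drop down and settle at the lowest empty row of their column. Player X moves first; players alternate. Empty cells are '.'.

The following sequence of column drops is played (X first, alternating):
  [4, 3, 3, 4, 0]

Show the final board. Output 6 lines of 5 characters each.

Answer: .....
.....
.....
.....
...XO
X..OX

Derivation:
Move 1: X drops in col 4, lands at row 5
Move 2: O drops in col 3, lands at row 5
Move 3: X drops in col 3, lands at row 4
Move 4: O drops in col 4, lands at row 4
Move 5: X drops in col 0, lands at row 5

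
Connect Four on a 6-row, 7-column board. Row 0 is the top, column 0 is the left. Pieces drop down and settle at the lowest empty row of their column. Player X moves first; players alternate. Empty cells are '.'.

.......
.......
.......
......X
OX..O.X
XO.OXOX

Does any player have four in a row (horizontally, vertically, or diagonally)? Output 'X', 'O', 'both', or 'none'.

none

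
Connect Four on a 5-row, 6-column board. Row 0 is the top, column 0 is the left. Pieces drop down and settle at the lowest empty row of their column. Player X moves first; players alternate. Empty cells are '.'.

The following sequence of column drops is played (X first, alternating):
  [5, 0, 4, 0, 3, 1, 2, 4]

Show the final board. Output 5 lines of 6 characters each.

Move 1: X drops in col 5, lands at row 4
Move 2: O drops in col 0, lands at row 4
Move 3: X drops in col 4, lands at row 4
Move 4: O drops in col 0, lands at row 3
Move 5: X drops in col 3, lands at row 4
Move 6: O drops in col 1, lands at row 4
Move 7: X drops in col 2, lands at row 4
Move 8: O drops in col 4, lands at row 3

Answer: ......
......
......
O...O.
OOXXXX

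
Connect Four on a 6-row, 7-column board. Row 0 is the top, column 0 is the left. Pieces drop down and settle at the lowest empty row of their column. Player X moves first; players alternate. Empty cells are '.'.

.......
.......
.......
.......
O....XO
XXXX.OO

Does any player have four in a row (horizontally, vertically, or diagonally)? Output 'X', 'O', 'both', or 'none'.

X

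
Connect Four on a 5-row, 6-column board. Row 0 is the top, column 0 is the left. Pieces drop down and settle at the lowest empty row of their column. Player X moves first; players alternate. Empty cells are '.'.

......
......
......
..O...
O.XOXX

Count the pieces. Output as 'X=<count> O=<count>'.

X=3 O=3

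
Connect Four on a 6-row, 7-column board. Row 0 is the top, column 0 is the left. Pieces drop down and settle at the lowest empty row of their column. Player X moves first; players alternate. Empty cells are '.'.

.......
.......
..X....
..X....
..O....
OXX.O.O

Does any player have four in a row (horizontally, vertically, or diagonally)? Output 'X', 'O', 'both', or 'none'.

none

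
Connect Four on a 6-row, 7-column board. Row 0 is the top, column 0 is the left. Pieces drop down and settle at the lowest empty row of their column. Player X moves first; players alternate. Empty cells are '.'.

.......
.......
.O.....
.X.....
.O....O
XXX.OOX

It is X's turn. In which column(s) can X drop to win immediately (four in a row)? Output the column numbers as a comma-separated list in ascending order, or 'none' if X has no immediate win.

Answer: 3

Derivation:
col 0: drop X → no win
col 1: drop X → no win
col 2: drop X → no win
col 3: drop X → WIN!
col 4: drop X → no win
col 5: drop X → no win
col 6: drop X → no win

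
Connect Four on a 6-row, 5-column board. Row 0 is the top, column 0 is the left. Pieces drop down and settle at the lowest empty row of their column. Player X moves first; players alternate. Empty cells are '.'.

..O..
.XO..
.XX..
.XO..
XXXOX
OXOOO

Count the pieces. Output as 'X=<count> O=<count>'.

X=9 O=8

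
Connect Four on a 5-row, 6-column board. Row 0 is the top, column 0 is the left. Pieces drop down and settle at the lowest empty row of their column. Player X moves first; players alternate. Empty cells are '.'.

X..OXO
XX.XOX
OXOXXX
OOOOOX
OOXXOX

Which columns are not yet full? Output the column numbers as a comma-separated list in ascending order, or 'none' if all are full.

Answer: 1,2

Derivation:
col 0: top cell = 'X' → FULL
col 1: top cell = '.' → open
col 2: top cell = '.' → open
col 3: top cell = 'O' → FULL
col 4: top cell = 'X' → FULL
col 5: top cell = 'O' → FULL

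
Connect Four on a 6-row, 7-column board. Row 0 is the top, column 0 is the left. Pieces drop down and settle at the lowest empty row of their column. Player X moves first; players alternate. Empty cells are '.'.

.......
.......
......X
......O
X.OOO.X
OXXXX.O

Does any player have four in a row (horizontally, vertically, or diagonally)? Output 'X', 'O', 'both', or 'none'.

X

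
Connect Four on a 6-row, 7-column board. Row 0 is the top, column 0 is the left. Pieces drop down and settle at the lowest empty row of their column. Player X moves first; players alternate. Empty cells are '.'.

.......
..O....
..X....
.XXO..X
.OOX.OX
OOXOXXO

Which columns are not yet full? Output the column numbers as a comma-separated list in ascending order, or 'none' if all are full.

Answer: 0,1,2,3,4,5,6

Derivation:
col 0: top cell = '.' → open
col 1: top cell = '.' → open
col 2: top cell = '.' → open
col 3: top cell = '.' → open
col 4: top cell = '.' → open
col 5: top cell = '.' → open
col 6: top cell = '.' → open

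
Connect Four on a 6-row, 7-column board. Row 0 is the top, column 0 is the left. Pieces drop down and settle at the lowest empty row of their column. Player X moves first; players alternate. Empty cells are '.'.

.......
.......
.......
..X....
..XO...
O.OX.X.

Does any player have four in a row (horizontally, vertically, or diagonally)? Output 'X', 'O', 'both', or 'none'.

none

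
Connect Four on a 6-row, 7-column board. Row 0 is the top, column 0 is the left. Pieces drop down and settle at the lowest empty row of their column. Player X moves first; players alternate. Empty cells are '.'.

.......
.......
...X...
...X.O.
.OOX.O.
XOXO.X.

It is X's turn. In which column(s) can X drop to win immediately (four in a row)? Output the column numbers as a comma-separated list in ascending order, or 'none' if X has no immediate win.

col 0: drop X → no win
col 1: drop X → no win
col 2: drop X → no win
col 3: drop X → WIN!
col 4: drop X → no win
col 5: drop X → no win
col 6: drop X → no win

Answer: 3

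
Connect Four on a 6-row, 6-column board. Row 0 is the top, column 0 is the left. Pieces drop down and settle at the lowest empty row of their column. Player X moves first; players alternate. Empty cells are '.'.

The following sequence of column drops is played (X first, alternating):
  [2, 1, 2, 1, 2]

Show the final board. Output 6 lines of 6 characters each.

Move 1: X drops in col 2, lands at row 5
Move 2: O drops in col 1, lands at row 5
Move 3: X drops in col 2, lands at row 4
Move 4: O drops in col 1, lands at row 4
Move 5: X drops in col 2, lands at row 3

Answer: ......
......
......
..X...
.OX...
.OX...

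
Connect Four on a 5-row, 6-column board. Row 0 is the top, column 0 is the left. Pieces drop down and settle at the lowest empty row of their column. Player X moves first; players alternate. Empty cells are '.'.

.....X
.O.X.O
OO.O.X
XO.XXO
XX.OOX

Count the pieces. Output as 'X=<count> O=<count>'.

X=9 O=9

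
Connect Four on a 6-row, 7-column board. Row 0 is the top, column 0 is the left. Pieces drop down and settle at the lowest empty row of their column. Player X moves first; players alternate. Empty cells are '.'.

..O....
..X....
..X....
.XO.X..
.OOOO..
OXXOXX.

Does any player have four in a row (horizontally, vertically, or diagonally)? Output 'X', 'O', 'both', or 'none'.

O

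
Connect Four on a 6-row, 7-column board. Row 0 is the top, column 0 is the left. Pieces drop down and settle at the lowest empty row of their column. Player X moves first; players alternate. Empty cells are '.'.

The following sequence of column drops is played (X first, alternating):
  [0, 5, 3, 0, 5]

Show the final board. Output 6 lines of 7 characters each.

Move 1: X drops in col 0, lands at row 5
Move 2: O drops in col 5, lands at row 5
Move 3: X drops in col 3, lands at row 5
Move 4: O drops in col 0, lands at row 4
Move 5: X drops in col 5, lands at row 4

Answer: .......
.......
.......
.......
O....X.
X..X.O.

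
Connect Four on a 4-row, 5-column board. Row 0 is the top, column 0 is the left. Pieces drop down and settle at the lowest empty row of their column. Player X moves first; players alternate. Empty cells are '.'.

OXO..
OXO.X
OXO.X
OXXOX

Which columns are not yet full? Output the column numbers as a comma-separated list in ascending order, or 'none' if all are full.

Answer: 3,4

Derivation:
col 0: top cell = 'O' → FULL
col 1: top cell = 'X' → FULL
col 2: top cell = 'O' → FULL
col 3: top cell = '.' → open
col 4: top cell = '.' → open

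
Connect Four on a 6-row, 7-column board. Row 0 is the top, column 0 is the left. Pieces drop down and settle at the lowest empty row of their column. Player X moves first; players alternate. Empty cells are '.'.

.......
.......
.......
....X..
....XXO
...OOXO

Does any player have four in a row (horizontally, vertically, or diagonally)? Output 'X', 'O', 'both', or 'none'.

none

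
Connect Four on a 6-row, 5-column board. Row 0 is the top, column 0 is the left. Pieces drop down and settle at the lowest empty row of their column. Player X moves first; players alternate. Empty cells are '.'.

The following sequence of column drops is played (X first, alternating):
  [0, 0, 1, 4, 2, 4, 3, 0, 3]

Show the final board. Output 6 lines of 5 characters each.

Move 1: X drops in col 0, lands at row 5
Move 2: O drops in col 0, lands at row 4
Move 3: X drops in col 1, lands at row 5
Move 4: O drops in col 4, lands at row 5
Move 5: X drops in col 2, lands at row 5
Move 6: O drops in col 4, lands at row 4
Move 7: X drops in col 3, lands at row 5
Move 8: O drops in col 0, lands at row 3
Move 9: X drops in col 3, lands at row 4

Answer: .....
.....
.....
O....
O..XO
XXXXO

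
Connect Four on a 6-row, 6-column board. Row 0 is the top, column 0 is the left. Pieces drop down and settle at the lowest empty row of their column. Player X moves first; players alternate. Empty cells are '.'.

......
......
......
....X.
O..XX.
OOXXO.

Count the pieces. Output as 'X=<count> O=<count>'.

X=5 O=4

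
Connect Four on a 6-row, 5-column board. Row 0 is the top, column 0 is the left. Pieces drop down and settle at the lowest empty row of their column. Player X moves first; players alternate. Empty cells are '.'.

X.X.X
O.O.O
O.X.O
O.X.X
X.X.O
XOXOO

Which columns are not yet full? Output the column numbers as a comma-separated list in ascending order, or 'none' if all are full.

col 0: top cell = 'X' → FULL
col 1: top cell = '.' → open
col 2: top cell = 'X' → FULL
col 3: top cell = '.' → open
col 4: top cell = 'X' → FULL

Answer: 1,3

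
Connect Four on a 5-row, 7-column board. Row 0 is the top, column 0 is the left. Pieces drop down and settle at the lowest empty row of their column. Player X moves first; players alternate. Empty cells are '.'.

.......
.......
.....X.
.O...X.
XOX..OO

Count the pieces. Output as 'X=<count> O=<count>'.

X=4 O=4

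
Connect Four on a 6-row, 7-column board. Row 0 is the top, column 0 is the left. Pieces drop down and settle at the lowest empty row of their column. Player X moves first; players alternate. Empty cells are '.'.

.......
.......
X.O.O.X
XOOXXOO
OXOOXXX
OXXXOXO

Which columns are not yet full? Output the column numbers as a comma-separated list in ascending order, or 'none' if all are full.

Answer: 0,1,2,3,4,5,6

Derivation:
col 0: top cell = '.' → open
col 1: top cell = '.' → open
col 2: top cell = '.' → open
col 3: top cell = '.' → open
col 4: top cell = '.' → open
col 5: top cell = '.' → open
col 6: top cell = '.' → open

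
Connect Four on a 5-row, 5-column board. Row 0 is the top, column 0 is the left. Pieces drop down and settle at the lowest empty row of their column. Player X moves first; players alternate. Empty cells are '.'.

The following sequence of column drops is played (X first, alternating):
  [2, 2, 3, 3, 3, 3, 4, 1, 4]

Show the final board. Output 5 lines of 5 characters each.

Move 1: X drops in col 2, lands at row 4
Move 2: O drops in col 2, lands at row 3
Move 3: X drops in col 3, lands at row 4
Move 4: O drops in col 3, lands at row 3
Move 5: X drops in col 3, lands at row 2
Move 6: O drops in col 3, lands at row 1
Move 7: X drops in col 4, lands at row 4
Move 8: O drops in col 1, lands at row 4
Move 9: X drops in col 4, lands at row 3

Answer: .....
...O.
...X.
..OOX
.OXXX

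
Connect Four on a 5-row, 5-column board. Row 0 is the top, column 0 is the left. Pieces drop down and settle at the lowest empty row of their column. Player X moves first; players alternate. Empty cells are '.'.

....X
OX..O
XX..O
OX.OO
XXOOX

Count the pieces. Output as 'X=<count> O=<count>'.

X=8 O=8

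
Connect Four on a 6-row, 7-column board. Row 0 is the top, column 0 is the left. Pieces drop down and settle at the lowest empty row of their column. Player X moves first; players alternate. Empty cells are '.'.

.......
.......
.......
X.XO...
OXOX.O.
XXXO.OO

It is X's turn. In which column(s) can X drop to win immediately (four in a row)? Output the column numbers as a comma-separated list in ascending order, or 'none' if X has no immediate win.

Answer: 3

Derivation:
col 0: drop X → no win
col 1: drop X → no win
col 2: drop X → no win
col 3: drop X → WIN!
col 4: drop X → no win
col 5: drop X → no win
col 6: drop X → no win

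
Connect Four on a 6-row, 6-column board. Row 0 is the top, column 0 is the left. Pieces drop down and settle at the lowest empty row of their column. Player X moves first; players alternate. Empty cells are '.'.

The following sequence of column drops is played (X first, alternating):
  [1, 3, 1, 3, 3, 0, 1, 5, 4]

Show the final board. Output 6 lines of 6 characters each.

Answer: ......
......
......
.X.X..
.X.O..
OX.OXO

Derivation:
Move 1: X drops in col 1, lands at row 5
Move 2: O drops in col 3, lands at row 5
Move 3: X drops in col 1, lands at row 4
Move 4: O drops in col 3, lands at row 4
Move 5: X drops in col 3, lands at row 3
Move 6: O drops in col 0, lands at row 5
Move 7: X drops in col 1, lands at row 3
Move 8: O drops in col 5, lands at row 5
Move 9: X drops in col 4, lands at row 5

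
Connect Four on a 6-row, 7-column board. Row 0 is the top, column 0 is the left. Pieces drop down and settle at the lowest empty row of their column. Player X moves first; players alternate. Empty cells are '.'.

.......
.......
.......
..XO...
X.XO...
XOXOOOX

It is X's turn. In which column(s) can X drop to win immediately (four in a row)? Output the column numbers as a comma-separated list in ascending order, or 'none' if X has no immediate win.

col 0: drop X → no win
col 1: drop X → no win
col 2: drop X → WIN!
col 3: drop X → no win
col 4: drop X → no win
col 5: drop X → no win
col 6: drop X → no win

Answer: 2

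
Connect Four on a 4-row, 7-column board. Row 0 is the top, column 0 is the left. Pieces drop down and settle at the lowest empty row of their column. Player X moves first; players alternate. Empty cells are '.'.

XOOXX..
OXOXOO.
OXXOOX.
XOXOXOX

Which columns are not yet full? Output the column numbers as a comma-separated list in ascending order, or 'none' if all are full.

Answer: 5,6

Derivation:
col 0: top cell = 'X' → FULL
col 1: top cell = 'O' → FULL
col 2: top cell = 'O' → FULL
col 3: top cell = 'X' → FULL
col 4: top cell = 'X' → FULL
col 5: top cell = '.' → open
col 6: top cell = '.' → open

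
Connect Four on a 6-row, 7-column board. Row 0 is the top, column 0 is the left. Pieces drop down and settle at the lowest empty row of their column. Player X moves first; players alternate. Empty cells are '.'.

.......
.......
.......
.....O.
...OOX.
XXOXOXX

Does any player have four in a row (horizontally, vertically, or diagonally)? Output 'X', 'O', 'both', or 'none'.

none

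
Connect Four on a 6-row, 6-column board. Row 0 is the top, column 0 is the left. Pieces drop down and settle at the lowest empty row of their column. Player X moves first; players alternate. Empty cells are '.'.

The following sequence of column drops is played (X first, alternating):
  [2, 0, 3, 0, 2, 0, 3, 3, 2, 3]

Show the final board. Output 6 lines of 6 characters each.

Move 1: X drops in col 2, lands at row 5
Move 2: O drops in col 0, lands at row 5
Move 3: X drops in col 3, lands at row 5
Move 4: O drops in col 0, lands at row 4
Move 5: X drops in col 2, lands at row 4
Move 6: O drops in col 0, lands at row 3
Move 7: X drops in col 3, lands at row 4
Move 8: O drops in col 3, lands at row 3
Move 9: X drops in col 2, lands at row 3
Move 10: O drops in col 3, lands at row 2

Answer: ......
......
...O..
O.XO..
O.XX..
O.XX..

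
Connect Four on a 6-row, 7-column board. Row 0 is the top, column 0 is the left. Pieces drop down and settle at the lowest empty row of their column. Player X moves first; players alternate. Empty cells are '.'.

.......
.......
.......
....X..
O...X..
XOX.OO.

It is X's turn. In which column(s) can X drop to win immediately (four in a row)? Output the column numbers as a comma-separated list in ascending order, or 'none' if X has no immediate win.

col 0: drop X → no win
col 1: drop X → no win
col 2: drop X → no win
col 3: drop X → no win
col 4: drop X → no win
col 5: drop X → no win
col 6: drop X → no win

Answer: none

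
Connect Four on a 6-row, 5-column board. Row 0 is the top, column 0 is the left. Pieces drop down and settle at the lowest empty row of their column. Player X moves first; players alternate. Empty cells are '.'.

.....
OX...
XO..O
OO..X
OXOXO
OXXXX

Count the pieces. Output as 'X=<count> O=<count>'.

X=9 O=9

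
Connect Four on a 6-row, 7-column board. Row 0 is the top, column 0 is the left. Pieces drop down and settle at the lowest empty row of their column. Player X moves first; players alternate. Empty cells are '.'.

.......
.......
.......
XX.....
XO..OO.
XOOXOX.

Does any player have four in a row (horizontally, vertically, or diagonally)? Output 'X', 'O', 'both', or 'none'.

none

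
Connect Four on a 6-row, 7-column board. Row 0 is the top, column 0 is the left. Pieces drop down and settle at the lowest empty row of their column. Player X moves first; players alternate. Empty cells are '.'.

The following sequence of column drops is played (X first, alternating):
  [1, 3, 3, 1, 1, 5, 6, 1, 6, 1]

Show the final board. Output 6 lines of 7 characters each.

Answer: .......
.O.....
.O.....
.X.....
.O.X..X
.X.O.OX

Derivation:
Move 1: X drops in col 1, lands at row 5
Move 2: O drops in col 3, lands at row 5
Move 3: X drops in col 3, lands at row 4
Move 4: O drops in col 1, lands at row 4
Move 5: X drops in col 1, lands at row 3
Move 6: O drops in col 5, lands at row 5
Move 7: X drops in col 6, lands at row 5
Move 8: O drops in col 1, lands at row 2
Move 9: X drops in col 6, lands at row 4
Move 10: O drops in col 1, lands at row 1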